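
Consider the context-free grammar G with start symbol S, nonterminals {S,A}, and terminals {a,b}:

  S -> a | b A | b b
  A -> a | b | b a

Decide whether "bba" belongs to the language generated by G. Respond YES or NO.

Convert to CNF:
  S -> T0 A | T0 T0 | a
  A -> T0 T1 | a | b
  T0 -> b
  T1 -> a

CYK fill:
  T[0,0] 'b' = {A,T0}  orig:{A}
  T[1,1] 'b' = {A,T0}  orig:{A}
  T[2,2] 'a' = {A,S,T1}  orig:{A,S}
  T[0,1] 'bb' = {S}
  T[1,2] 'ba' = {A,S}
  T[0,2] 'bba' = {S}

S ∈ T[0,2] ⇒ YES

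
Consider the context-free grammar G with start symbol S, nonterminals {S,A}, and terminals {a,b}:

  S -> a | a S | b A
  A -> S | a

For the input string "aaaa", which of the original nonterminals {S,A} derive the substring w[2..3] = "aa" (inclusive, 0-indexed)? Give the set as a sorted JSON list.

CNF form of G:
  S -> T0 S | T1 A | a
  A -> T0 S | T1 A | a
  T0 -> a
  T1 -> b

CYK table (by increasing span), restricted to cells inside w[2..3]:
  T[2,2] 'a' = {A,S,T0}  orig:{A,S}
  T[3,3] 'a' = {A,S,T0}  orig:{A,S}
  T[2,3] 'aa' = {A,S}

Original NTs in T[2,3] deriving "aa": ["A", "S"]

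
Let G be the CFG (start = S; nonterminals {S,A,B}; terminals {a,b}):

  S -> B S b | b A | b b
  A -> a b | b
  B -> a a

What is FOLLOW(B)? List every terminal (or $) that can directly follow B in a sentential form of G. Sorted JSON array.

FIRST sets, iterate to fixpoint:
pass 1:
  A via A→a b: +{a}
  A via A→b: +{b}
  B via B→a a: +{a}
  S via S→B S b: +{a}
  S via S→b A: +{b}
  FIRST[S]={a,b}  FIRST[A]={a,b}  FIRST[B]={a}
pass 2: (stable)
  FIRST[S]={a,b}  FIRST[A]={a,b}  FIRST[B]={a}

Compute FOLLOW by fixpoint:
initialize: $ ∈ FOLLOW(S)
iter 1:
  S→B S b: FOLLOW(B) ⊇ FIRST(S) = {a,b}; new: +{a,b}
  S→B S b: FOLLOW(S) ⊇ FIRST(b) = {b}; new: +{b}
  S→b A: FOLLOW(A) ⊇ FOLLOW(S) ⊇ {$,b}; new: +{$,b}
  FOLLOW[S]={$,b}  FOLLOW[A]={$,b}  FOLLOW[B]={a,b}
iter 2: (no change)
  FOLLOW[S]={$,b}  FOLLOW[A]={$,b}  FOLLOW[B]={a,b}

FOLLOW(B) = ["a", "b"]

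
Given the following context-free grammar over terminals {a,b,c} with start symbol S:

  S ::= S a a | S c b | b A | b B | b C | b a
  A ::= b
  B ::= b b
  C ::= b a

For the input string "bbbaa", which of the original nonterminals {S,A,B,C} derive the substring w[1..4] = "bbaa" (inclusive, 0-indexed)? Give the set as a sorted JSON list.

Convert to CNF:
  S -> S X3 | S X4 | T0 A | T0 B | T0 C | T0 T1
  A -> b
  B -> T0 T0
  C -> T0 T1
  T0 -> b
  T1 -> a
  T2 -> c
  X3 -> T1 T1
  X4 -> T2 T0

Fill CYK table bottom-up (cells [i..j] with 1 ≤ i ≤ j ≤ 4 only):
  [1..1]={A,T0}  "b"  orig:{A}
  [2..2]={A,T0}  "b"  orig:{A}
  [3..3]={T1}  "a"  orig:{}
  [4..4]={T1}  "a"  orig:{}
  [1..2]={B,S}  "bb"
  [2..3]={C,S}  "ba"
  [3..4]={X3}  "aa"  orig:{}
  [1..3]={S}  "bba"
  [2..4]=∅  "baa"
  [1..4]={S}  "bbaa"

Original NTs in T[1,4] deriving "bbaa": ["S"]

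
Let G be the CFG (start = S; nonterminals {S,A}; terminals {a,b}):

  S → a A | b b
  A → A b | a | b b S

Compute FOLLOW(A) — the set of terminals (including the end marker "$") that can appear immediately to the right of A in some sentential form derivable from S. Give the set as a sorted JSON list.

Compute FIRST by fixpoint:
iter 1:
  A via A→a: +{a}
  A via A→b b S: +{b}
  S via S→a A: +{a}
  S via S→b b: +{b}
  S: {a,b}  A: {a,b}
iter 2: done
  S: {a,b}  A: {a,b}

FOLLOW sets:
seed FOLLOW(S) with $
iter 1:
  A→A b: FOLLOW(A) ⊇ FIRST(b) = {b}; new: +{b}
  A→b b S: FOLLOW(S) ⊇ FOLLOW(A) ⊇ {b}; new: +{b}
  S→a A: FOLLOW(A) ⊇ FOLLOW(S) ⊇ {$,b}; new: +{$}
  FOLLOW[S]={$,b}  FOLLOW[A]={$,b}
iter 2: (stable)
  FOLLOW[S]={$,b}  FOLLOW[A]={$,b}

FOLLOW(A) = ["$", "b"]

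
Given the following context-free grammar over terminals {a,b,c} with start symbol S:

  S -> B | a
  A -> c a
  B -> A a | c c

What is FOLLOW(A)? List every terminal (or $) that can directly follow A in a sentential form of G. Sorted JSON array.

Compute FIRST by fixpoint:
round 1:
  A via A→c a: +{c}
  B via B→A a: +{c}
  S via S→B: +{c}
  S via S→a: +{a}
  FIRST[S]={a,c}  FIRST[A]={c}  FIRST[B]={c}
round 2: (stable)
  FIRST[S]={a,c}  FIRST[A]={c}  FIRST[B]={c}

Compute FOLLOW by fixpoint:
FOLLOW(S) := {$}
round 1:
  B→A a: FOLLOW(A) ⊇ FIRST(a) = {a}; new: +{a}
  S→B: FOLLOW(B) ⊇ FOLLOW(S) ⊇ {$}; new: +{$}
  FOLLOW(S)={$}  FOLLOW(A)={a}  FOLLOW(B)={$}
round 2: done
  FOLLOW(S)={$}  FOLLOW(A)={a}  FOLLOW(B)={$}

FOLLOW(A) = ["a"]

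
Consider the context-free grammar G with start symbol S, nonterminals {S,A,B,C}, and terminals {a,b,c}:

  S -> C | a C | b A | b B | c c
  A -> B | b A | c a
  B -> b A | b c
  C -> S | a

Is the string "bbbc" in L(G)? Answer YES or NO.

CNF form of G:
  S -> T0 A | T0 B | T1 T1 | T2 C | a
  A -> T0 A | T0 T1 | T1 T2
  B -> T0 A | T0 T1
  C -> T0 A | T0 B | T1 T1 | T2 C | a
  T0 -> b
  T1 -> c
  T2 -> a

CYK fill:
  [0..0]={T0}  "b"  orig:{}
  [1..1]={T0}  "b"  orig:{}
  [2..2]={T0}  "b"  orig:{}
  [3..3]={T1}  "c"  orig:{}
  [0..1]=∅  "bb"
  [1..2]=∅  "bb"
  [2..3]={A,B}  "bc"
  [0..2]=∅  "bbb"
  [1..3]={A,B,C,S}  "bbc"
  [0..3]={A,B,C,S}  "bbbc"

S ∈ T[0,3] ⇒ YES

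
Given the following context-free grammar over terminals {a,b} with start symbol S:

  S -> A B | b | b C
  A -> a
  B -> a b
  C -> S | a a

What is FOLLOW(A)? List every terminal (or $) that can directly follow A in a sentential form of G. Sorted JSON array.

FIRST sets, iterate to fixpoint:
iter 1:
  A via A→a: +{a}
  B via B→a b: +{a}
  C via C→a a: +{a}
  S via S→A B: +{a}
  S via S→b: +{b}
  FIRST[S]={a,b}  FIRST[A]={a}  FIRST[B]={a}  FIRST[C]={a}
iter 2:
  C via C→S: +{b}
  FIRST[S]={a,b}  FIRST[A]={a}  FIRST[B]={a}  FIRST[C]={a,b}
iter 3: (stable)
  FIRST[S]={a,b}  FIRST[A]={a}  FIRST[B]={a}  FIRST[C]={a,b}

Compute FOLLOW by fixpoint:
seed FOLLOW(S) with $
iter 1:
  S→A B: FOLLOW(A) ⊇ FIRST(B) = {a}; new: +{a}
  S→A B: FOLLOW(B) ⊇ FOLLOW(S) ⊇ {$}; new: +{$}
  S→b C: FOLLOW(C) ⊇ FOLLOW(S) ⊇ {$}; new: +{$}
  FOLLOW[S]={$}  FOLLOW[A]={a}  FOLLOW[B]={$}  FOLLOW[C]={$}
iter 2: done
  FOLLOW[S]={$}  FOLLOW[A]={a}  FOLLOW[B]={$}  FOLLOW[C]={$}

FOLLOW(A) = ["a"]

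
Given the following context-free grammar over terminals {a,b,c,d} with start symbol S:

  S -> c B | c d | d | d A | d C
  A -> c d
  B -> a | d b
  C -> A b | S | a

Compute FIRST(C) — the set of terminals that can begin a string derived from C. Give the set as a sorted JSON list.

FIRST sets, iterate to fixpoint:
pass 1:
  A via A→c d: +{c}
  B via B→a: +{a}
  B via B→d b: +{d}
  C via C→A b: +{c}
  C via C→a: +{a}
  S via S→c B: +{c}
  S via S→d: +{d}
  S: {c,d}  A: {c}  B: {a,d}  C: {a,c}
pass 2:
  C via C→S: +{d}
  S: {c,d}  A: {c}  B: {a,d}  C: {a,c,d}
pass 3: — fixpoint
  S: {c,d}  A: {c}  B: {a,d}  C: {a,c,d}

FIRST(C) = ["a", "c", "d"]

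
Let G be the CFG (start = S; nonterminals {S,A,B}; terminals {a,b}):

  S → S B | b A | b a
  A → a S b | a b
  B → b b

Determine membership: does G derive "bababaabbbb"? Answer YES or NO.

Convert to CNF:
  S -> S B | T1 A | T1 T0
  A -> T0 T1 | T0 X2
  B -> T1 T1
  T0 -> a
  T1 -> b
  X2 -> S T1

CYK fill:
  cell(0,0) b: {T1}  orig:{}
  cell(1,1) a: {T0}  orig:{}
  cell(2,2) b: {T1}  orig:{}
  cell(3,3) a: {T0}  orig:{}
  cell(4,4) b: {T1}  orig:{}
  cell(5,5) a: {T0}  orig:{}
  cell(6,6) a: {T0}  orig:{}
  cell(7,7) b: {T1}  orig:{}
  cell(8,8) b: {T1}  orig:{}
  cell(9,9) b: {T1}  orig:{}
  cell(10,10) b: {T1}  orig:{}
  cell(0,1) ba: {S}
  cell(1,2) ab: {A}
  cell(2,3) ba: {S}
  cell(3,4) ab: {A}
  cell(4,5) ba: {S}
  cell(5,6) aa: ∅
  cell(6,7) ab: {A}
  cell(7,8) bb: {B}
  cell(8,9) bb: {B}
  cell(9,10) bb: {B}
  cell(0,2) bab: {S,X2}  orig:{S}
  cell(1,3) aba: ∅
  cell(2,4) bab: {S,X2}  orig:{S}
  cell(3,5) aba: ∅
  cell(4,6) baa: ∅
  cell(5,7) aab: ∅
  cell(6,8) abb: ∅
  cell(7,9) bbb: ∅
  cell(8,10) bbb: ∅
  cell(0,3) baba: ∅
  cell(1,4) abab: {A}
  cell(2,5) baba: ∅
  cell(3,6) abaa: ∅
  cell(4,7) baab: ∅
  cell(5,8) aabb: ∅
  cell(6,9) abbb: ∅
  cell(7,10) bbbb: ∅
  cell(0,4) babab: {S}
  cell(1,5) ababa: ∅
  cell(2,6) babaa: ∅
  cell(3,7) abaab: ∅
  cell(4,8) baabb: ∅
  cell(5,9) aabbb: ∅
  cell(6,10) abbbb: ∅
  cell(0,5) bababa: ∅
  cell(1,6) ababaa: ∅
  cell(2,7) babaab: ∅
  cell(3,8) abaabb: ∅
  cell(4,9) baabbb: ∅
  cell(5,10) aabbbb: ∅
  cell(0,6) bababaa: ∅
  cell(1,7) ababaab: ∅
  cell(2,8) babaabb: ∅
  cell(3,9) abaabbb: ∅
  cell(4,10) baabbbb: ∅
  cell(0,7) bababaab: ∅
  cell(1,8) ababaabb: ∅
  cell(2,9) babaabbb: ∅
  cell(3,10) abaabbbb: ∅
  cell(0,8) bababaabb: ∅
  cell(1,9) ababaabbb: ∅
  cell(2,10) babaabbbb: ∅
  cell(0,9) bababaabbb: ∅
  cell(1,10) ababaabbbb: ∅
  cell(0,10) bababaabbbb: ∅

S ∉ T[0,10] ⇒ NO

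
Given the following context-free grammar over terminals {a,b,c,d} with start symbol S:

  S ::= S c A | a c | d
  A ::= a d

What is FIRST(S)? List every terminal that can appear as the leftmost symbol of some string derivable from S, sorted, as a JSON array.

FIRST iteration:
pass 1:
  A via A→a d: +{a}
  S via S→a c: +{a}
  S via S→d: +{d}
  FIRST(S)={a,d}  FIRST(A)={a}
pass 2: done
  FIRST(S)={a,d}  FIRST(A)={a}

FIRST(S) = ["a", "d"]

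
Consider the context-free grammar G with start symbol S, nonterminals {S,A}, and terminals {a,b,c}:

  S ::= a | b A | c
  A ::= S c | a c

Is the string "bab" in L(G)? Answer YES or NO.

CNF form of G:
  S -> T2 A | a | c
  A -> S T0 | T1 T0
  T0 -> c
  T1 -> a
  T2 -> b

CYK fill:
  cell(0,0) b: {T2}  orig:{}
  cell(1,1) a: {S,T1}  orig:{S}
  cell(2,2) b: {T2}  orig:{}
  cell(0,1) ba: ∅
  cell(1,2) ab: ∅
  cell(0,2) bab: ∅

S ∉ T[0,2] ⇒ NO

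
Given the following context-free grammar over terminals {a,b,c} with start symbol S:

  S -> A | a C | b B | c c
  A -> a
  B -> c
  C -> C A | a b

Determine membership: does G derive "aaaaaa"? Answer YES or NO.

Convert to CNF:
  S -> T0 C | T1 B | T2 T2 | a
  A -> a
  B -> c
  C -> C A | T0 T1
  T0 -> a
  T1 -> b
  T2 -> c

CYK fill:
  cell(0,0) a: {A,S,T0}  orig:{A,S}
  cell(1,1) a: {A,S,T0}  orig:{A,S}
  cell(2,2) a: {A,S,T0}  orig:{A,S}
  cell(3,3) a: {A,S,T0}  orig:{A,S}
  cell(4,4) a: {A,S,T0}  orig:{A,S}
  cell(5,5) a: {A,S,T0}  orig:{A,S}
  cell(0,1) aa: ∅
  cell(1,2) aa: ∅
  cell(2,3) aa: ∅
  cell(3,4) aa: ∅
  cell(4,5) aa: ∅
  cell(0,2) aaa: ∅
  cell(1,3) aaa: ∅
  cell(2,4) aaa: ∅
  cell(3,5) aaa: ∅
  cell(0,3) aaaa: ∅
  cell(1,4) aaaa: ∅
  cell(2,5) aaaa: ∅
  cell(0,4) aaaaa: ∅
  cell(1,5) aaaaa: ∅
  cell(0,5) aaaaaa: ∅

S ∉ T[0,5] ⇒ NO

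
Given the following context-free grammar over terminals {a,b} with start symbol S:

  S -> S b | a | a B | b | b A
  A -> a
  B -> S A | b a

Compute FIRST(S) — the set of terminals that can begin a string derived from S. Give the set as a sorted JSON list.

FIRST sets, iterate to fixpoint:
iter 1:
  A via A→a: +{a}
  B via B→b a: +{b}
  S via S→a: +{a}
  S via S→b: +{b}
  FIRST(S)={a,b}  FIRST(A)={a}  FIRST(B)={b}
iter 2:
  B via B→S A: +{a}
  FIRST(S)={a,b}  FIRST(A)={a}  FIRST(B)={a,b}
iter 3: (no change)
  FIRST(S)={a,b}  FIRST(A)={a}  FIRST(B)={a,b}

FIRST(S) = ["a", "b"]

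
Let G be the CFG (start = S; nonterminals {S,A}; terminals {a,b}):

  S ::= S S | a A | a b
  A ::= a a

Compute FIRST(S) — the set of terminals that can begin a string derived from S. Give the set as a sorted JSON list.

FIRST iteration:
round 1:
  A via A→a a: +{a}
  S via S→a A: +{a}
  S: {a}  A: {a}
round 2: done
  S: {a}  A: {a}

FIRST(S) = ["a"]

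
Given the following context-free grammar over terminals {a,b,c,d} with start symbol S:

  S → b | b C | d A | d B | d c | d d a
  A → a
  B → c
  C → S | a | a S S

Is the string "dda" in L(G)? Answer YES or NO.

CNF form of G:
  S -> T1 C | T2 A | T2 B | T2 T3 | T2 X6 | b
  A -> a
  B -> c
  C -> T0 X4 | T1 C | T2 A | T2 B | T2 T3 | T2 X5 | a | b
  T0 -> a
  T1 -> b
  T2 -> d
  T3 -> c
  X4 -> S S
  X5 -> T2 T0
  X6 -> T2 T0

CYK fill:
  [0..0]={T2}  "d"  orig:{}
  [1..1]={T2}  "d"  orig:{}
  [2..2]={A,C,T0}  "a"  orig:{A,C}
  [0..1]=∅  "dd"
  [1..2]={C,S,X5,X6}  "da"  orig:{C,S}
  [0..2]={C,S}  "dda"

S ∈ T[0,2] ⇒ YES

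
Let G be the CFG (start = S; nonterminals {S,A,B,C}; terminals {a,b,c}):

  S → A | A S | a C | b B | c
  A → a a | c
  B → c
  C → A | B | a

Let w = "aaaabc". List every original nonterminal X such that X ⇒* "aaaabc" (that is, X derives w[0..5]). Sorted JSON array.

Convert to CNF:
  S -> A S | T0 C | T0 T0 | T1 B | c
  A -> T0 T0 | c
  B -> c
  C -> T0 T0 | a | c
  T0 -> a
  T1 -> b

CYK table (by increasing span) (cells [i..j] with 0 ≤ i ≤ j ≤ 5 only):
  cell(0,0) a: {C,T0}  orig:{C}
  cell(1,1) a: {C,T0}  orig:{C}
  cell(2,2) a: {C,T0}  orig:{C}
  cell(3,3) a: {C,T0}  orig:{C}
  cell(4,4) b: {T1}  orig:{}
  cell(5,5) c: {A,B,C,S}
  cell(0,1) aa: {A,C,S}
  cell(1,2) aa: {A,C,S}
  cell(2,3) aa: {A,C,S}
  cell(3,4) ab: ∅
  cell(4,5) bc: {S}
  cell(0,2) aaa: {S}
  cell(1,3) aaa: {S}
  cell(2,4) aab: ∅
  cell(3,5) abc: ∅
  cell(0,3) aaaa: {S}
  cell(1,4) aaab: ∅
  cell(2,5) aabc: {S}
  cell(0,4) aaaab: ∅
  cell(1,5) aaabc: ∅
  cell(0,5) aaaabc: {S}

Original NTs in T[0,5] deriving "aaaabc": ["S"]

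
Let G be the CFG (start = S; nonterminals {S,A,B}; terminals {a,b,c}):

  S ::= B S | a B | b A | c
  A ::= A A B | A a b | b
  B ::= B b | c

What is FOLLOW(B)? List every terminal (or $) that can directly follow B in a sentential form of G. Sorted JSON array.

FIRST iteration:
iter 1:
  A via A→b: +{b}
  B via B→c: +{c}
  S via S→B S: +{c}
  S via S→a B: +{a}
  S via S→b A: +{b}
  FIRST[S]={a,b,c}  FIRST[A]={b}  FIRST[B]={c}
iter 2: — fixpoint
  FIRST[S]={a,b,c}  FIRST[A]={b}  FIRST[B]={c}

FOLLOW iteration:
initialize: $ ∈ FOLLOW(S)
iter 1:
  A→A A B: FOLLOW(A) ⊇ FIRST(A) = {b}; new: +{b}
  A→A A B: FOLLOW(A) ⊇ FIRST(B) = {c}; new: +{c}
  A→A A B: FOLLOW(B) ⊇ FOLLOW(A) ⊇ {b,c}; new: +{b,c}
  A→A a b: FOLLOW(A) ⊇ FIRST(a) = {a}; new: +{a}
  S→B S: FOLLOW(B) ⊇ FIRST(S) = {a,b,c}; new: +{a}
  S→a B: FOLLOW(B) ⊇ FOLLOW(S) ⊇ {$}; new: +{$}
  S→b A: FOLLOW(A) ⊇ FOLLOW(S) ⊇ {$}; new: +{$}
  FOLLOW[S]={$}  FOLLOW[A]={$,a,b,c}  FOLLOW[B]={$,a,b,c}
iter 2: (stable)
  FOLLOW[S]={$}  FOLLOW[A]={$,a,b,c}  FOLLOW[B]={$,a,b,c}

FOLLOW(B) = ["$", "a", "b", "c"]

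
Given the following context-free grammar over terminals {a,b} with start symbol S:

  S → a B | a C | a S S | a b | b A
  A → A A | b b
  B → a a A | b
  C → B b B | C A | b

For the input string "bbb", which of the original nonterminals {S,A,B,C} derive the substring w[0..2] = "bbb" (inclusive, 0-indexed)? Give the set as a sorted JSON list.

CNF form of G:
  S -> T0 A | T1 B | T1 C | T1 T0 | T1 X4
  A -> A A | T0 T0
  B -> T1 X2 | b
  C -> B X3 | C A | b
  T0 -> b
  T1 -> a
  X2 -> T1 A
  X3 -> T0 B
  X4 -> S S

CYK fill (cells [i..j] with 0 ≤ i ≤ j ≤ 2 only):
  cell(0,0) b: {B,C,T0}  orig:{B,C}
  cell(1,1) b: {B,C,T0}  orig:{B,C}
  cell(2,2) b: {B,C,T0}  orig:{B,C}
  cell(0,1) bb: {A,X3}  orig:{A}
  cell(1,2) bb: {A,X3}  orig:{A}
  cell(0,2) bbb: {C,S}

Original NTs in T[0,2] deriving "bbb": ["C", "S"]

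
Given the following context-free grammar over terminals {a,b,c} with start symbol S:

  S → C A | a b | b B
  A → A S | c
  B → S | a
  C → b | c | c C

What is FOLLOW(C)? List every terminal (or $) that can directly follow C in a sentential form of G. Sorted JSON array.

FIRST sets, iterate to fixpoint:
iter 1:
  A via A→c: +{c}
  B via B→a: +{a}
  C via C→b: +{b}
  C via C→c: +{c}
  S via S→C A: +{b,c}
  S via S→a b: +{a}
  FIRST[S]={a,b,c}  FIRST[A]={c}  FIRST[B]={a}  FIRST[C]={b,c}
iter 2:
  B via B→S: +{b,c}
  FIRST[S]={a,b,c}  FIRST[A]={c}  FIRST[B]={a,b,c}  FIRST[C]={b,c}
iter 3: (stable)
  FIRST[S]={a,b,c}  FIRST[A]={c}  FIRST[B]={a,b,c}  FIRST[C]={b,c}

FOLLOW iteration:
FOLLOW(S) := {$}
round 1:
  A→A S: FOLLOW(A) ⊇ FIRST(S) = {a,b,c}; new: +{a,b,c}
  A→A S: FOLLOW(S) ⊇ FOLLOW(A) ⊇ {a,b,c}; new: +{a,b,c}
  S→C A: FOLLOW(C) ⊇ FIRST(A) = {c}; new: +{c}
  S→C A: FOLLOW(A) ⊇ FOLLOW(S) ⊇ {$,a,b,c}; new: +{$}
  S→b B: FOLLOW(B) ⊇ FOLLOW(S) ⊇ {$,a,b,c}; new: +{$,a,b,c}
  FOLLOW[S]={$,a,b,c}  FOLLOW[A]={$,a,b,c}  FOLLOW[B]={$,a,b,c}  FOLLOW[C]={c}
round 2: (stable)
  FOLLOW[S]={$,a,b,c}  FOLLOW[A]={$,a,b,c}  FOLLOW[B]={$,a,b,c}  FOLLOW[C]={c}

FOLLOW(C) = ["c"]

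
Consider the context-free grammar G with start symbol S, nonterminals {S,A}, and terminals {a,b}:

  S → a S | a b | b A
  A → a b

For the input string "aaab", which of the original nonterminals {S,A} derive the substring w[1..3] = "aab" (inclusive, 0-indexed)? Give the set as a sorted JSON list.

Convert to CNF:
  S -> T0 S | T0 T1 | T1 A
  A -> T0 T1
  T0 -> a
  T1 -> b

CYK table (by increasing span) — only the sub-triangle for w[1..3]:
  cell(1,1) a: {T0}  orig:{}
  cell(2,2) a: {T0}  orig:{}
  cell(3,3) b: {T1}  orig:{}
  cell(1,2) aa: ∅
  cell(2,3) ab: {A,S}
  cell(1,3) aab: {S}

Original NTs in T[1,3] deriving "aab": ["S"]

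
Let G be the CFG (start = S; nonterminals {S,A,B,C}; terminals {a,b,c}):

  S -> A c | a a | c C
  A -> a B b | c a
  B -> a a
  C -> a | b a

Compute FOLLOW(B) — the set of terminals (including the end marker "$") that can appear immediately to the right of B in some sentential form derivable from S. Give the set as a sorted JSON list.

FIRST sets, iterate to fixpoint:
[1]
  A via A→a B b: +{a}
  A via A→c a: +{c}
  B via B→a a: +{a}
  C via C→a: +{a}
  C via C→b a: +{b}
  S via S→A c: +{a,c}
  FIRST(S)={a,c}  FIRST(A)={a,c}  FIRST(B)={a}  FIRST(C)={a,b}
[2] — fixpoint
  FIRST(S)={a,c}  FIRST(A)={a,c}  FIRST(B)={a}  FIRST(C)={a,b}

Compute FOLLOW by fixpoint:
seed FOLLOW(S) with $
pass 1:
  A→a B b: FOLLOW(B) ⊇ FIRST(b) = {b}; new: +{b}
  S→A c: FOLLOW(A) ⊇ FIRST(c) = {c}; new: +{c}
  S→c C: FOLLOW(C) ⊇ FOLLOW(S) ⊇ {$}; new: +{$}
  FOLLOW[S]={$}  FOLLOW[A]={c}  FOLLOW[B]={b}  FOLLOW[C]={$}
pass 2: (stable)
  FOLLOW[S]={$}  FOLLOW[A]={c}  FOLLOW[B]={b}  FOLLOW[C]={$}

FOLLOW(B) = ["b"]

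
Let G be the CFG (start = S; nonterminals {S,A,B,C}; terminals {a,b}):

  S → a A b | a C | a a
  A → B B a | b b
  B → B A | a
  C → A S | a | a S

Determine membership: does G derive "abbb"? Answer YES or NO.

Convert to CNF:
  S -> T0 C | T0 T0 | T0 X3
  A -> B X2 | T1 T1
  B -> B A | a
  C -> A S | T0 S | a
  T0 -> a
  T1 -> b
  X2 -> B T0
  X3 -> A T1

CYK fill:
  T[0,0] 'a' = {B,C,T0}  orig:{B,C}
  T[1,1] 'b' = {T1}  orig:{}
  T[2,2] 'b' = {T1}  orig:{}
  T[3,3] 'b' = {T1}  orig:{}
  T[0,1] 'ab' = ∅
  T[1,2] 'bb' = {A}
  T[2,3] 'bb' = {A}
  T[0,2] 'abb' = {B}
  T[1,3] 'bbb' = {X3}  orig:{}
  T[0,3] 'abbb' = {S}

S ∈ T[0,3] ⇒ YES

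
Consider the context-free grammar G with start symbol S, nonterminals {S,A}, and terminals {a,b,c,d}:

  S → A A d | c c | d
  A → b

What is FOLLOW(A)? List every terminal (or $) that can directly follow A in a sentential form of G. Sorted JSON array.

FIRST sets, iterate to fixpoint:
round 1:
  A via A→b: +{b}
  S via S→A A d: +{b}
  S via S→c c: +{c}
  S via S→d: +{d}
  FIRST(S)={b,c,d}  FIRST(A)={b}
round 2: (no change)
  FIRST(S)={b,c,d}  FIRST(A)={b}

FOLLOW sets:
initialize: $ ∈ FOLLOW(S)
pass 1:
  S→A A d: FOLLOW(A) ⊇ FIRST(A) = {b}; new: +{b}
  S→A A d: FOLLOW(A) ⊇ FIRST(d) = {d}; new: +{d}
  FOLLOW(S)={$}  FOLLOW(A)={b,d}
pass 2: done
  FOLLOW(S)={$}  FOLLOW(A)={b,d}

FOLLOW(A) = ["b", "d"]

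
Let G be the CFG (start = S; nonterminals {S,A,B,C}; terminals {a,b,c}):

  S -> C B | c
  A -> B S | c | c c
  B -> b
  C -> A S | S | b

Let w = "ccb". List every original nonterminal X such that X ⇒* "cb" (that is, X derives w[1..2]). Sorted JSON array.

Convert to CNF:
  S -> C B | c
  A -> B S | T0 T0 | c
  B -> b
  C -> A S | C B | b | c
  T0 -> c

CYK table (by increasing span) — only the sub-triangle for w[1..2]:
  T[1,1] 'c' = {A,C,S,T0}  orig:{A,C,S}
  T[2,2] 'b' = {B,C}
  T[1,2] 'cb' = {C,S}

Original NTs in T[1,2] deriving "cb": ["C", "S"]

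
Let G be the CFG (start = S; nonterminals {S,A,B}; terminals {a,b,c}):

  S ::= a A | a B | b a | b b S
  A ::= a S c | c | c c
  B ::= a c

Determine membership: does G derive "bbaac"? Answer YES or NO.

Convert to CNF:
  S -> T0 A | T0 B | T2 T0 | T2 X4
  A -> T0 X3 | T1 T1 | c
  B -> T0 T1
  T0 -> a
  T1 -> c
  T2 -> b
  X3 -> S T1
  X4 -> T2 S

CYK fill:
  cell(0,0) b: {T2}  orig:{}
  cell(1,1) b: {T2}  orig:{}
  cell(2,2) a: {T0}  orig:{}
  cell(3,3) a: {T0}  orig:{}
  cell(4,4) c: {A,T1}  orig:{A}
  cell(0,1) bb: ∅
  cell(1,2) ba: {S}
  cell(2,3) aa: ∅
  cell(3,4) ac: {B,S}
  cell(0,2) bba: {X4}  orig:{}
  cell(1,3) baa: ∅
  cell(2,4) aac: {S}
  cell(0,3) bbaa: ∅
  cell(1,4) baac: {X4}  orig:{}
  cell(0,4) bbaac: {S}

S ∈ T[0,4] ⇒ YES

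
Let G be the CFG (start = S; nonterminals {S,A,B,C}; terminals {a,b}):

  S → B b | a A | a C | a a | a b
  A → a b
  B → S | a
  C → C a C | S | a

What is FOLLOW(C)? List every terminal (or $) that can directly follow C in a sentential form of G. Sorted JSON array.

Compute FIRST by fixpoint:
round 1:
  A via A→a b: +{a}
  B via B→a: +{a}
  C via C→a: +{a}
  S via S→B b: +{a}
  S: {a}  A: {a}  B: {a}  C: {a}
round 2: (no change)
  S: {a}  A: {a}  B: {a}  C: {a}

Compute FOLLOW by fixpoint:
FOLLOW(S) := {$}
round 1:
  C→C a C: FOLLOW(C) ⊇ FIRST(a) = {a}; new: +{a}
  C→S: FOLLOW(S) ⊇ FOLLOW(C) ⊇ {a}; new: +{a}
  S→B b: FOLLOW(B) ⊇ FIRST(b) = {b}; new: +{b}
  S→a A: FOLLOW(A) ⊇ FOLLOW(S) ⊇ {$,a}; new: +{$,a}
  S→a C: FOLLOW(C) ⊇ FOLLOW(S) ⊇ {$,a}; new: +{$}
  S: {$,a}  A: {$,a}  B: {b}  C: {$,a}
round 2:
  B→S: FOLLOW(S) ⊇ FOLLOW(B) ⊇ {b}; new: +{b}
  S→a A: FOLLOW(A) ⊇ FOLLOW(S) ⊇ {$,a,b}; new: +{b}
  S→a C: FOLLOW(C) ⊇ FOLLOW(S) ⊇ {$,a,b}; new: +{b}
  S: {$,a,b}  A: {$,a,b}  B: {b}  C: {$,a,b}
round 3: (no change)
  S: {$,a,b}  A: {$,a,b}  B: {b}  C: {$,a,b}

FOLLOW(C) = ["$", "a", "b"]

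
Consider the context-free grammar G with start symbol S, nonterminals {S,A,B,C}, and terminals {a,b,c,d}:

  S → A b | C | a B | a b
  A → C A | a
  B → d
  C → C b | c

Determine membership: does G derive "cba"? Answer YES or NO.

Convert to CNF:
  S -> A T0 | C T0 | T1 B | T1 T0 | c
  A -> C A | a
  B -> d
  C -> C T0 | c
  T0 -> b
  T1 -> a

CYK fill:
  [0..0]={C,S}  "c"
  [1..1]={T0}  "b"  orig:{}
  [2..2]={A,T1}  "a"  orig:{A}
  [0..1]={C,S}  "cb"
  [1..2]=∅  "ba"
  [0..2]={A}  "cba"

S ∉ T[0,2] ⇒ NO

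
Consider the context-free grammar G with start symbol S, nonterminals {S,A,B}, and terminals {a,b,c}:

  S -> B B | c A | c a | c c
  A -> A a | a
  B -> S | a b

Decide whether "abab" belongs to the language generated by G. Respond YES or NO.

Convert to CNF:
  S -> B B | T2 A | T2 T0 | T2 T2
  A -> A T0 | a
  B -> B B | T0 T1 | T2 A | T2 T0 | T2 T2
  T0 -> a
  T1 -> b
  T2 -> c

CYK fill:
  T[0,0] 'a' = {A,T0}  orig:{A}
  T[1,1] 'b' = {T1}  orig:{}
  T[2,2] 'a' = {A,T0}  orig:{A}
  T[3,3] 'b' = {T1}  orig:{}
  T[0,1] 'ab' = {B}
  T[1,2] 'ba' = ∅
  T[2,3] 'ab' = {B}
  T[0,2] 'aba' = ∅
  T[1,3] 'bab' = ∅
  T[0,3] 'abab' = {B,S}

S ∈ T[0,3] ⇒ YES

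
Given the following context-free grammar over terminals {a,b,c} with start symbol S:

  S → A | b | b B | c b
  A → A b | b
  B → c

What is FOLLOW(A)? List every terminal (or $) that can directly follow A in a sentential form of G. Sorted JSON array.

Compute FIRST by fixpoint:
iter 1:
  A via A→b: +{b}
  B via B→c: +{c}
  S via S→A: +{b}
  S via S→c b: +{c}
  S: {b,c}  A: {b}  B: {c}
iter 2: (stable)
  S: {b,c}  A: {b}  B: {c}

FOLLOW sets:
initialize: $ ∈ FOLLOW(S)
pass 1:
  A→A b: FOLLOW(A) ⊇ FIRST(b) = {b}; new: +{b}
  S→A: FOLLOW(A) ⊇ FOLLOW(S) ⊇ {$}; new: +{$}
  S→b B: FOLLOW(B) ⊇ FOLLOW(S) ⊇ {$}; new: +{$}
  FOLLOW(S)={$}  FOLLOW(A)={$,b}  FOLLOW(B)={$}
pass 2: (stable)
  FOLLOW(S)={$}  FOLLOW(A)={$,b}  FOLLOW(B)={$}

FOLLOW(A) = ["$", "b"]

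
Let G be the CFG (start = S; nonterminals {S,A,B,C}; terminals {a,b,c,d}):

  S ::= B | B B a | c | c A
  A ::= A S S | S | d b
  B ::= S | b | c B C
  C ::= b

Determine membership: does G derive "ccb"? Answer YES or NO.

CNF form of G:
  S -> B X9 | T1 A | T1 X10 | b | c
  A -> A X4 | B X5 | T1 A | T1 X6 | T2 T3 | b | c
  B -> B X7 | T1 A | T1 X8 | b | c
  C -> b
  T0 -> a
  T1 -> c
  T2 -> d
  T3 -> b
  X4 -> S S
  X5 -> B T0
  X6 -> B C
  X7 -> B T0
  X8 -> B C
  X9 -> B T0
  X10 -> B C

CYK fill:
  [0..0]={A,B,S,T1}  "c"  orig:{A,B,S}
  [1..1]={A,B,S,T1}  "c"  orig:{A,B,S}
  [2..2]={A,B,C,S,T3}  "b"  orig:{A,B,C,S}
  [0..1]={A,B,S,X4}  "cc"  orig:{A,B,S}
  [1..2]={A,B,S,X10,X4,X6,X8}  "cb"  orig:{A,B,S}
  [0..2]={A,B,S,X10,X4,X6,X8}  "ccb"  orig:{A,B,S}

S ∈ T[0,2] ⇒ YES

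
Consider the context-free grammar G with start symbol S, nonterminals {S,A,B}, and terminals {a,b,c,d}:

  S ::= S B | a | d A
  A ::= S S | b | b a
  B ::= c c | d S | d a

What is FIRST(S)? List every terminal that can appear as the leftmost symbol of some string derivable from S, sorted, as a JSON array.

Compute FIRST by fixpoint:
[1]
  A via A→b: +{b}
  B via B→c c: +{c}
  B via B→d S: +{d}
  S via S→a: +{a}
  S via S→d A: +{d}
  FIRST(S)={a,d}  FIRST(A)={b}  FIRST(B)={c,d}
[2]
  A via A→S S: +{a,d}
  FIRST(S)={a,d}  FIRST(A)={a,b,d}  FIRST(B)={c,d}
[3] (no change)
  FIRST(S)={a,d}  FIRST(A)={a,b,d}  FIRST(B)={c,d}

FIRST(S) = ["a", "d"]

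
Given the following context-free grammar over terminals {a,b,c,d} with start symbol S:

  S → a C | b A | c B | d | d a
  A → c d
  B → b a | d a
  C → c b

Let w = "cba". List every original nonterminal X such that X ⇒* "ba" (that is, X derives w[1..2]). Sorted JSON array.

CNF form of G:
  S -> T0 B | T1 T3 | T2 A | T3 C | d
  A -> T0 T1
  B -> T1 T3 | T2 T3
  C -> T0 T2
  T0 -> c
  T1 -> d
  T2 -> b
  T3 -> a

CYK fill — only the sub-triangle for w[1..2]:
  [1..1]={T2}  "b"  orig:{}
  [2..2]={T3}  "a"  orig:{}
  [1..2]={B}  "ba"

Original NTs in T[1,2] deriving "ba": ["B"]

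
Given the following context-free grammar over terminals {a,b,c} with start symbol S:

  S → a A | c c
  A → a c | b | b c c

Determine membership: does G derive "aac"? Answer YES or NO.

Convert to CNF:
  S -> T0 A | T1 T1
  A -> T0 T1 | T2 X3 | b
  T0 -> a
  T1 -> c
  T2 -> b
  X3 -> T1 T1

CYK table (by increasing span):
  T[0,0] 'a' = {T0}  orig:{}
  T[1,1] 'a' = {T0}  orig:{}
  T[2,2] 'c' = {T1}  orig:{}
  T[0,1] 'aa' = ∅
  T[1,2] 'ac' = {A}
  T[0,2] 'aac' = {S}

S ∈ T[0,2] ⇒ YES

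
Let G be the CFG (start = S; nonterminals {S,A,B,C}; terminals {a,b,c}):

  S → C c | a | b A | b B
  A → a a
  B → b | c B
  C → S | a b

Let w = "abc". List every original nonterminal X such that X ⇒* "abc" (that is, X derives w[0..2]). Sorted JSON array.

Convert to CNF:
  S -> C T1 | T2 A | T2 B | a
  A -> T0 T0
  B -> T1 B | b
  C -> C T1 | T0 T2 | T2 A | T2 B | a
  T0 -> a
  T1 -> c
  T2 -> b

Fill CYK table bottom-up (cells [i..j] with 0 ≤ i ≤ j ≤ 2 only):
  T[0,0] 'a' = {C,S,T0}  orig:{C,S}
  T[1,1] 'b' = {B,T2}  orig:{B}
  T[2,2] 'c' = {T1}  orig:{}
  T[0,1] 'ab' = {C}
  T[1,2] 'bc' = ∅
  T[0,2] 'abc' = {C,S}

Original NTs in T[0,2] deriving "abc": ["C", "S"]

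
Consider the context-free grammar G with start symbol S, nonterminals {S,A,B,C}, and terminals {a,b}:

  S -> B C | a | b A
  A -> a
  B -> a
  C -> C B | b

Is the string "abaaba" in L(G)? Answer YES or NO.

Convert to CNF:
  S -> B C | T0 A | a
  A -> a
  B -> a
  C -> C B | b
  T0 -> b

Fill CYK table bottom-up:
  [0..0]={A,B,S}  "a"
  [1..1]={C,T0}  "b"  orig:{C}
  [2..2]={A,B,S}  "a"
  [3..3]={A,B,S}  "a"
  [4..4]={C,T0}  "b"  orig:{C}
  [5..5]={A,B,S}  "a"
  [0..1]={S}  "ab"
  [1..2]={C,S}  "ba"
  [2..3]=∅  "aa"
  [3..4]={S}  "ab"
  [4..5]={C,S}  "ba"
  [0..2]={S}  "aba"
  [1..3]={C}  "baa"
  [2..4]=∅  "aab"
  [3..5]={S}  "aba"
  [0..3]={S}  "abaa"
  [1..4]=∅  "baab"
  [2..5]=∅  "aaba"
  [0..4]=∅  "abaab"
  [1..5]=∅  "baaba"
  [0..5]=∅  "abaaba"

S ∉ T[0,5] ⇒ NO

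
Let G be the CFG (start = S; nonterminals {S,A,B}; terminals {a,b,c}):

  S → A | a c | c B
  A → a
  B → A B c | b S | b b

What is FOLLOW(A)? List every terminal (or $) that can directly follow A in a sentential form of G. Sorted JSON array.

FIRST sets, iterate to fixpoint:
pass 1:
  A via A→a: +{a}
  B via B→A B c: +{a}
  B via B→b S: +{b}
  S via S→A: +{a}
  S via S→c B: +{c}
  S: {a,c}  A: {a}  B: {a,b}
pass 2: (no change)
  S: {a,c}  A: {a}  B: {a,b}

FOLLOW iteration:
seed FOLLOW(S) with $
round 1:
  B→A B c: FOLLOW(A) ⊇ FIRST(B) = {a,b}; new: +{a,b}
  B→A B c: FOLLOW(B) ⊇ FIRST(c) = {c}; new: +{c}
  B→b S: FOLLOW(S) ⊇ FOLLOW(B) ⊇ {c}; new: +{c}
  S→A: FOLLOW(A) ⊇ FOLLOW(S) ⊇ {$,c}; new: +{$,c}
  S→c B: FOLLOW(B) ⊇ FOLLOW(S) ⊇ {$,c}; new: +{$}
  FOLLOW(S)={$,c}  FOLLOW(A)={$,a,b,c}  FOLLOW(B)={$,c}
round 2: (no change)
  FOLLOW(S)={$,c}  FOLLOW(A)={$,a,b,c}  FOLLOW(B)={$,c}

FOLLOW(A) = ["$", "a", "b", "c"]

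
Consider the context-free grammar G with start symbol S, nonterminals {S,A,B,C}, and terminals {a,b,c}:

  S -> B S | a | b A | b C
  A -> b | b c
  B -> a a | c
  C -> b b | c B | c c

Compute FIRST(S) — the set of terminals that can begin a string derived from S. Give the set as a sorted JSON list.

FIRST iteration:
iter 1:
  A via A→b: +{b}
  B via B→a a: +{a}
  B via B→c: +{c}
  C via C→b b: +{b}
  C via C→c B: +{c}
  S via S→B S: +{a,c}
  S via S→b A: +{b}
  S: {a,b,c}  A: {b}  B: {a,c}  C: {b,c}
iter 2: — fixpoint
  S: {a,b,c}  A: {b}  B: {a,c}  C: {b,c}

FIRST(S) = ["a", "b", "c"]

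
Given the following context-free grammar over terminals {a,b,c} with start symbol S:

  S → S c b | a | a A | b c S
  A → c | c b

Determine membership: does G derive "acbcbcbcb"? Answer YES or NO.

CNF form of G:
  S -> S X3 | T1 X4 | T2 A | a
  A -> T0 T1 | c
  T0 -> c
  T1 -> b
  T2 -> a
  X3 -> T0 T1
  X4 -> T0 S

CYK table (by increasing span):
  cell(0,0) a: {S,T2}  orig:{S}
  cell(1,1) c: {A,T0}  orig:{A}
  cell(2,2) b: {T1}  orig:{}
  cell(3,3) c: {A,T0}  orig:{A}
  cell(4,4) b: {T1}  orig:{}
  cell(5,5) c: {A,T0}  orig:{A}
  cell(6,6) b: {T1}  orig:{}
  cell(7,7) c: {A,T0}  orig:{A}
  cell(8,8) b: {T1}  orig:{}
  cell(0,1) ac: {S}
  cell(1,2) cb: {A,X3}  orig:{A}
  cell(2,3) bc: ∅
  cell(3,4) cb: {A,X3}  orig:{A}
  cell(4,5) bc: ∅
  cell(5,6) cb: {A,X3}  orig:{A}
  cell(6,7) bc: ∅
  cell(7,8) cb: {A,X3}  orig:{A}
  cell(0,2) acb: {S}
  cell(1,3) cbc: ∅
  cell(2,4) bcb: ∅
  cell(3,5) cbc: ∅
  cell(4,6) bcb: ∅
  cell(5,7) cbc: ∅
  cell(6,8) bcb: ∅
  cell(0,3) acbc: ∅
  cell(1,4) cbcb: ∅
  cell(2,5) bcbc: ∅
  cell(3,6) cbcb: ∅
  cell(4,7) bcbc: ∅
  cell(5,8) cbcb: ∅
  cell(0,4) acbcb: {S}
  cell(1,5) cbcbc: ∅
  cell(2,6) bcbcb: ∅
  cell(3,7) cbcbc: ∅
  cell(4,8) bcbcb: ∅
  cell(0,5) acbcbc: ∅
  cell(1,6) cbcbcb: ∅
  cell(2,7) bcbcbc: ∅
  cell(3,8) cbcbcb: ∅
  cell(0,6) acbcbcb: {S}
  cell(1,7) cbcbcbc: ∅
  cell(2,8) bcbcbcb: ∅
  cell(0,7) acbcbcbc: ∅
  cell(1,8) cbcbcbcb: ∅
  cell(0,8) acbcbcbcb: {S}

S ∈ T[0,8] ⇒ YES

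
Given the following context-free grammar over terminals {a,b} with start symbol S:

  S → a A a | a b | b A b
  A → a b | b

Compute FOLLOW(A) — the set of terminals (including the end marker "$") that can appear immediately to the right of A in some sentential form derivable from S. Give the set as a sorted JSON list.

FIRST iteration:
pass 1:
  A via A→a b: +{a}
  A via A→b: +{b}
  S via S→a A a: +{a}
  S via S→b A b: +{b}
  FIRST(S)={a,b}  FIRST(A)={a,b}
pass 2: — fixpoint
  FIRST(S)={a,b}  FIRST(A)={a,b}

Compute FOLLOW by fixpoint:
initialize: $ ∈ FOLLOW(S)
iter 1:
  S→a A a: FOLLOW(A) ⊇ FIRST(a) = {a}; new: +{a}
  S→b A b: FOLLOW(A) ⊇ FIRST(b) = {b}; new: +{b}
  FOLLOW(S)={$}  FOLLOW(A)={a,b}
iter 2: — fixpoint
  FOLLOW(S)={$}  FOLLOW(A)={a,b}

FOLLOW(A) = ["a", "b"]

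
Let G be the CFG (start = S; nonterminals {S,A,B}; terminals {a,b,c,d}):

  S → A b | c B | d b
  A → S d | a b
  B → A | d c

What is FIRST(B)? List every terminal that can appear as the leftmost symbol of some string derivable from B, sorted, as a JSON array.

Compute FIRST by fixpoint:
pass 1:
  A via A→a b: +{a}
  B via B→A: +{a}
  B via B→d c: +{d}
  S via S→A b: +{a}
  S via S→c B: +{c}
  S via S→d b: +{d}
  S: {a,c,d}  A: {a}  B: {a,d}
pass 2:
  A via A→S d: +{c,d}
  B via B→A: +{c}
  S: {a,c,d}  A: {a,c,d}  B: {a,c,d}
pass 3: (stable)
  S: {a,c,d}  A: {a,c,d}  B: {a,c,d}

FIRST(B) = ["a", "c", "d"]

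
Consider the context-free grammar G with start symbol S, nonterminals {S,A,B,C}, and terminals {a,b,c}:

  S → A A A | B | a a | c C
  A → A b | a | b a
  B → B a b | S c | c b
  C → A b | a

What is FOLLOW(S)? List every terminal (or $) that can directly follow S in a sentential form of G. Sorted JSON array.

FIRST sets, iterate to fixpoint:
round 1:
  A via A→a: +{a}
  A via A→b a: +{b}
  B via B→c b: +{c}
  C via C→A b: +{a,b}
  S via S→A A A: +{a,b}
  S via S→B: +{c}
  FIRST(S)={a,b,c}  FIRST(A)={a,b}  FIRST(B)={c}  FIRST(C)={a,b}
round 2:
  B via B→S c: +{a,b}
  FIRST(S)={a,b,c}  FIRST(A)={a,b}  FIRST(B)={a,b,c}  FIRST(C)={a,b}
round 3: (no change)
  FIRST(S)={a,b,c}  FIRST(A)={a,b}  FIRST(B)={a,b,c}  FIRST(C)={a,b}

Compute FOLLOW by fixpoint:
FOLLOW(S) := {$}
pass 1:
  A→A b: FOLLOW(A) ⊇ FIRST(b) = {b}; new: +{b}
  B→B a b: FOLLOW(B) ⊇ FIRST(a) = {a}; new: +{a}
  B→S c: FOLLOW(S) ⊇ FIRST(c) = {c}; new: +{c}
  S→A A A: FOLLOW(A) ⊇ FIRST(A) = {a,b}; new: +{a}
  S→A A A: FOLLOW(A) ⊇ FOLLOW(S) ⊇ {$,c}; new: +{$,c}
  S→B: FOLLOW(B) ⊇ FOLLOW(S) ⊇ {$,c}; new: +{$,c}
  S→c C: FOLLOW(C) ⊇ FOLLOW(S) ⊇ {$,c}; new: +{$,c}
  FOLLOW[S]={$,c}  FOLLOW[A]={$,a,b,c}  FOLLOW[B]={$,a,c}  FOLLOW[C]={$,c}
pass 2: — fixpoint
  FOLLOW[S]={$,c}  FOLLOW[A]={$,a,b,c}  FOLLOW[B]={$,a,c}  FOLLOW[C]={$,c}

FOLLOW(S) = ["$", "c"]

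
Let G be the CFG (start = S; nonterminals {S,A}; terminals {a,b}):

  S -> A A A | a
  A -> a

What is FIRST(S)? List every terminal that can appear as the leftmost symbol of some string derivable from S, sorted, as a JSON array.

FIRST iteration:
[1]
  A via A→a: +{a}
  S via S→A A A: +{a}
  FIRST[S]={a}  FIRST[A]={a}
[2] — fixpoint
  FIRST[S]={a}  FIRST[A]={a}

FIRST(S) = ["a"]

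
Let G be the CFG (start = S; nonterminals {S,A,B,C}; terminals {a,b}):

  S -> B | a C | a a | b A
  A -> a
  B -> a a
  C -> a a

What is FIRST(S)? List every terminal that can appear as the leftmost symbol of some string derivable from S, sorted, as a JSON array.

FIRST iteration:
pass 1:
  A via A→a: +{a}
  B via B→a a: +{a}
  C via C→a a: +{a}
  S via S→B: +{a}
  S via S→b A: +{b}
  FIRST(S)={a,b}  FIRST(A)={a}  FIRST(B)={a}  FIRST(C)={a}
pass 2: done
  FIRST(S)={a,b}  FIRST(A)={a}  FIRST(B)={a}  FIRST(C)={a}

FIRST(S) = ["a", "b"]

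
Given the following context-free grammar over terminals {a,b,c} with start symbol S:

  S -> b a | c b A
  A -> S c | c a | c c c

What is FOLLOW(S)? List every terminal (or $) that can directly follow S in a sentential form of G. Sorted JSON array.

Compute FIRST by fixpoint:
[1]
  A via A→c a: +{c}
  S via S→b a: +{b}
  S via S→c b A: +{c}
  S: {b,c}  A: {c}
[2]
  A via A→S c: +{b}
  S: {b,c}  A: {b,c}
[3] — fixpoint
  S: {b,c}  A: {b,c}

FOLLOW sets:
seed FOLLOW(S) with $
[1]
  A→S c: FOLLOW(S) ⊇ FIRST(c) = {c}; new: +{c}
  S→c b A: FOLLOW(A) ⊇ FOLLOW(S) ⊇ {$,c}; new: +{$,c}
  FOLLOW[S]={$,c}  FOLLOW[A]={$,c}
[2] done
  FOLLOW[S]={$,c}  FOLLOW[A]={$,c}

FOLLOW(S) = ["$", "c"]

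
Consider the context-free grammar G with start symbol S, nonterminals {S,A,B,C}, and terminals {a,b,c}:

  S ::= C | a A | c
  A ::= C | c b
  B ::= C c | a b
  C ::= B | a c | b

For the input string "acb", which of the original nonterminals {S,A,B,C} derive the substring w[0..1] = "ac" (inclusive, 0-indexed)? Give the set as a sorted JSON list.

Convert to CNF:
  S -> C T0 | T1 A | T1 T0 | T1 T2 | b | c
  A -> C T0 | T0 T2 | T1 T0 | T1 T2 | b
  B -> C T0 | T1 T2
  C -> C T0 | T1 T0 | T1 T2 | b
  T0 -> c
  T1 -> a
  T2 -> b

CYK table (by increasing span) — only the sub-triangle for w[0..1]:
  T[0,0] 'a' = {T1}  orig:{}
  T[1,1] 'c' = {S,T0}  orig:{S}
  T[0,1] 'ac' = {A,C,S}

Original NTs in T[0,1] deriving "ac": ["A", "C", "S"]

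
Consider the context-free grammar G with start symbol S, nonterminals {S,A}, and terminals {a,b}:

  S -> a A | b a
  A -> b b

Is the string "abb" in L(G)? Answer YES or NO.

CNF form of G:
  S -> T0 T1 | T1 A
  A -> T0 T0
  T0 -> b
  T1 -> a

Fill CYK table bottom-up:
  cell(0,0) a: {T1}  orig:{}
  cell(1,1) b: {T0}  orig:{}
  cell(2,2) b: {T0}  orig:{}
  cell(0,1) ab: ∅
  cell(1,2) bb: {A}
  cell(0,2) abb: {S}

S ∈ T[0,2] ⇒ YES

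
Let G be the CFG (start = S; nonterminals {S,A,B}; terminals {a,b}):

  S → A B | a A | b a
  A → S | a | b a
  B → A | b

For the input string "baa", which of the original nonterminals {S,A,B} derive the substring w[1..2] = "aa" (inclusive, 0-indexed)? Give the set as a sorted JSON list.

CNF form of G:
  S -> A B | T0 A | T1 T0
  A -> A B | T0 A | T1 T0 | a
  B -> A B | T0 A | T1 T0 | a | b
  T0 -> a
  T1 -> b

CYK fill — only the sub-triangle for w[1..2]:
  T[1,1] 'a' = {A,B,T0}  orig:{A,B}
  T[2,2] 'a' = {A,B,T0}  orig:{A,B}
  T[1,2] 'aa' = {A,B,S}

Original NTs in T[1,2] deriving "aa": ["A", "B", "S"]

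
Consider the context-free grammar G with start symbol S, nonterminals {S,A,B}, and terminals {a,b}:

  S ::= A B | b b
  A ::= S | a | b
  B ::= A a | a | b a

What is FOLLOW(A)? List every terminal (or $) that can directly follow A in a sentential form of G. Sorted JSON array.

FIRST sets, iterate to fixpoint:
[1]
  A via A→a: +{a}
  A via A→b: +{b}
  B via B→A a: +{a,b}
  S via S→A B: +{a,b}
  FIRST[S]={a,b}  FIRST[A]={a,b}  FIRST[B]={a,b}
[2] done
  FIRST[S]={a,b}  FIRST[A]={a,b}  FIRST[B]={a,b}

FOLLOW iteration:
initialize: $ ∈ FOLLOW(S)
iter 1:
  B→A a: FOLLOW(A) ⊇ FIRST(a) = {a}; new: +{a}
  S→A B: FOLLOW(A) ⊇ FIRST(B) = {a,b}; new: +{b}
  S→A B: FOLLOW(B) ⊇ FOLLOW(S) ⊇ {$}; new: +{$}
  FOLLOW(S)={$}  FOLLOW(A)={a,b}  FOLLOW(B)={$}
iter 2:
  A→S: FOLLOW(S) ⊇ FOLLOW(A) ⊇ {a,b}; new: +{a,b}
  S→A B: FOLLOW(B) ⊇ FOLLOW(S) ⊇ {$,a,b}; new: +{a,b}
  FOLLOW(S)={$,a,b}  FOLLOW(A)={a,b}  FOLLOW(B)={$,a,b}
iter 3: (stable)
  FOLLOW(S)={$,a,b}  FOLLOW(A)={a,b}  FOLLOW(B)={$,a,b}

FOLLOW(A) = ["a", "b"]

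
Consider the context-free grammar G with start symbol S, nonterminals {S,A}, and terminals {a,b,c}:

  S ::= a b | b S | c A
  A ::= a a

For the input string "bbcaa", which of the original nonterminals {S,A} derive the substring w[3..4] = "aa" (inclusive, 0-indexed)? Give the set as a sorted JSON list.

Convert to CNF:
  S -> T0 T1 | T1 S | T2 A
  A -> T0 T0
  T0 -> a
  T1 -> b
  T2 -> c

CYK table (by increasing span), restricted to cells inside w[3..4]:
  T[3,3] 'a' = {T0}  orig:{}
  T[4,4] 'a' = {T0}  orig:{}
  T[3,4] 'aa' = {A}

Original NTs in T[3,4] deriving "aa": ["A"]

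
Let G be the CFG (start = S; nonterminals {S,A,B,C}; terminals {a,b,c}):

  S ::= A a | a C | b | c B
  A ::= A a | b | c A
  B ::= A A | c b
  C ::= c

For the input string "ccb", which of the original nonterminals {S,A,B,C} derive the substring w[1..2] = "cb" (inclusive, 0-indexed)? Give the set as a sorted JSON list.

Convert to CNF:
  S -> A T0 | T0 C | T1 B | b
  A -> A T0 | T1 A | b
  B -> A A | T1 T2
  C -> c
  T0 -> a
  T1 -> c
  T2 -> b

Fill CYK table bottom-up — only the sub-triangle for w[1..2]:
  [1..1]={C,T1}  "c"  orig:{C}
  [2..2]={A,S,T2}  "b"  orig:{A,S}
  [1..2]={A,B}  "cb"

Original NTs in T[1,2] deriving "cb": ["A", "B"]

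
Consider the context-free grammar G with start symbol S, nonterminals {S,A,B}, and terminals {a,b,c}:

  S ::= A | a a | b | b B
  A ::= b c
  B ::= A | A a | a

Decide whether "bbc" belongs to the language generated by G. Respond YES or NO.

Convert to CNF:
  S -> T0 B | T0 T1 | T2 T2 | b
  A -> T0 T1
  B -> A T2 | T0 T1 | a
  T0 -> b
  T1 -> c
  T2 -> a

CYK table (by increasing span):
  [0..0]={S,T0}  "b"  orig:{S}
  [1..1]={S,T0}  "b"  orig:{S}
  [2..2]={T1}  "c"  orig:{}
  [0..1]=∅  "bb"
  [1..2]={A,B,S}  "bc"
  [0..2]={S}  "bbc"

S ∈ T[0,2] ⇒ YES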